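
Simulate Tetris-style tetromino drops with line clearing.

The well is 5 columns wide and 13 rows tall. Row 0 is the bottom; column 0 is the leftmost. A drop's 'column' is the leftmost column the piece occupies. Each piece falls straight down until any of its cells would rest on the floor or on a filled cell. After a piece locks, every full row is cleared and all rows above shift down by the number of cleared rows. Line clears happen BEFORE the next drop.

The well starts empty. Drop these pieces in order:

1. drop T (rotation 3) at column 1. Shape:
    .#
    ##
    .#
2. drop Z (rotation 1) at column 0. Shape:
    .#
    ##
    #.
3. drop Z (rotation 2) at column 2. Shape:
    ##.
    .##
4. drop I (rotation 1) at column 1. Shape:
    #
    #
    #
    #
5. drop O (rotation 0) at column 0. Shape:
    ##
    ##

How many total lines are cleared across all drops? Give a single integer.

Answer: 1

Derivation:
Drop 1: T rot3 at col 1 lands with bottom-row=0; cleared 0 line(s) (total 0); column heights now [0 2 3 0 0], max=3
Drop 2: Z rot1 at col 0 lands with bottom-row=1; cleared 0 line(s) (total 0); column heights now [3 4 3 0 0], max=4
Drop 3: Z rot2 at col 2 lands with bottom-row=2; cleared 1 line(s) (total 1); column heights now [2 3 3 3 0], max=3
Drop 4: I rot1 at col 1 lands with bottom-row=3; cleared 0 line(s) (total 1); column heights now [2 7 3 3 0], max=7
Drop 5: O rot0 at col 0 lands with bottom-row=7; cleared 0 line(s) (total 1); column heights now [9 9 3 3 0], max=9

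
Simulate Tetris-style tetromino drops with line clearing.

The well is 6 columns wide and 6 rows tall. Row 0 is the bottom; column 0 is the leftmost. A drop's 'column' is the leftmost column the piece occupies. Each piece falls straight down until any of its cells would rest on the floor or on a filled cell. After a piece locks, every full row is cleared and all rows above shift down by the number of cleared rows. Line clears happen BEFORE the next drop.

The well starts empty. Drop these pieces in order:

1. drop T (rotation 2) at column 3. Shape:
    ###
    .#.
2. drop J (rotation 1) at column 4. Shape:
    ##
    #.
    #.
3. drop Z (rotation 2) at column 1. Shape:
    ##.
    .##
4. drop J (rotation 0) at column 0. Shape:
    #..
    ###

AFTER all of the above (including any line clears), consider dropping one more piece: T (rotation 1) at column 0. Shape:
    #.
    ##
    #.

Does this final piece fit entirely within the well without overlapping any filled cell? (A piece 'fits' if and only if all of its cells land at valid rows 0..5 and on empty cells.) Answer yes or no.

Answer: no

Derivation:
Drop 1: T rot2 at col 3 lands with bottom-row=0; cleared 0 line(s) (total 0); column heights now [0 0 0 2 2 2], max=2
Drop 2: J rot1 at col 4 lands with bottom-row=2; cleared 0 line(s) (total 0); column heights now [0 0 0 2 5 5], max=5
Drop 3: Z rot2 at col 1 lands with bottom-row=2; cleared 0 line(s) (total 0); column heights now [0 4 4 3 5 5], max=5
Drop 4: J rot0 at col 0 lands with bottom-row=4; cleared 0 line(s) (total 0); column heights now [6 5 5 3 5 5], max=6
Test piece T rot1 at col 0 (width 2): heights before test = [6 5 5 3 5 5]; fits = False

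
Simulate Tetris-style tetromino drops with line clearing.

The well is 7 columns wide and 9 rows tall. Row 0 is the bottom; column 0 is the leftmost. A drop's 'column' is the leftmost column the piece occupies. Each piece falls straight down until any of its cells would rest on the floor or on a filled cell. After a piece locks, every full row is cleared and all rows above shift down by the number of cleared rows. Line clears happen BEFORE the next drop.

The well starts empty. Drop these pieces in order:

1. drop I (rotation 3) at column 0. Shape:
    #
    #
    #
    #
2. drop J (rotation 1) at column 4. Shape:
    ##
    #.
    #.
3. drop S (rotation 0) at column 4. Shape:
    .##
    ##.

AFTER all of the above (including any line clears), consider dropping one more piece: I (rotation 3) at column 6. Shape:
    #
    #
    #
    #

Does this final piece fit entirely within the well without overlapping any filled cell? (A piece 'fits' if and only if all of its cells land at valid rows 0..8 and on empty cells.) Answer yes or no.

Answer: yes

Derivation:
Drop 1: I rot3 at col 0 lands with bottom-row=0; cleared 0 line(s) (total 0); column heights now [4 0 0 0 0 0 0], max=4
Drop 2: J rot1 at col 4 lands with bottom-row=0; cleared 0 line(s) (total 0); column heights now [4 0 0 0 3 3 0], max=4
Drop 3: S rot0 at col 4 lands with bottom-row=3; cleared 0 line(s) (total 0); column heights now [4 0 0 0 4 5 5], max=5
Test piece I rot3 at col 6 (width 1): heights before test = [4 0 0 0 4 5 5]; fits = True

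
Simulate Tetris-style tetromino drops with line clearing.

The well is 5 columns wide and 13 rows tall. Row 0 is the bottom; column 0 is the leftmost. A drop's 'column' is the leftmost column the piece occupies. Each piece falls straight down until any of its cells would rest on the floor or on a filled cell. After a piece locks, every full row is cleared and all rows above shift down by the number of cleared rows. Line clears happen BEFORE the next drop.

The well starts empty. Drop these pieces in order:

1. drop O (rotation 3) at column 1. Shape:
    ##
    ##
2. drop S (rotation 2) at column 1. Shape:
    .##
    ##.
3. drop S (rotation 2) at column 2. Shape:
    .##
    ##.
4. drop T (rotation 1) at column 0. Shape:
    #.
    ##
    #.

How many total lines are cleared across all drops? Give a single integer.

Answer: 0

Derivation:
Drop 1: O rot3 at col 1 lands with bottom-row=0; cleared 0 line(s) (total 0); column heights now [0 2 2 0 0], max=2
Drop 2: S rot2 at col 1 lands with bottom-row=2; cleared 0 line(s) (total 0); column heights now [0 3 4 4 0], max=4
Drop 3: S rot2 at col 2 lands with bottom-row=4; cleared 0 line(s) (total 0); column heights now [0 3 5 6 6], max=6
Drop 4: T rot1 at col 0 lands with bottom-row=2; cleared 0 line(s) (total 0); column heights now [5 4 5 6 6], max=6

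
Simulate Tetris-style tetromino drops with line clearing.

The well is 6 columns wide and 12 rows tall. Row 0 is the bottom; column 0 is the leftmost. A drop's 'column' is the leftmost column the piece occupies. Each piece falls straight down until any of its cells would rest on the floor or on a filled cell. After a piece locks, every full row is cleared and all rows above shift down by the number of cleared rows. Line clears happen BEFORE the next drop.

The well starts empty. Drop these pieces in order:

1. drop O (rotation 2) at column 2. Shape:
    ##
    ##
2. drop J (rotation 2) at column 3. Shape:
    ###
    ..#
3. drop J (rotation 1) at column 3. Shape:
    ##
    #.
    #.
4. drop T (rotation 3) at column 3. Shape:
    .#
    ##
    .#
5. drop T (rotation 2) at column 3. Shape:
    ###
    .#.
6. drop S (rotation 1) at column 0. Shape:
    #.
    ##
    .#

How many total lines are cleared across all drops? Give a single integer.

Answer: 0

Derivation:
Drop 1: O rot2 at col 2 lands with bottom-row=0; cleared 0 line(s) (total 0); column heights now [0 0 2 2 0 0], max=2
Drop 2: J rot2 at col 3 lands with bottom-row=1; cleared 0 line(s) (total 0); column heights now [0 0 2 3 3 3], max=3
Drop 3: J rot1 at col 3 lands with bottom-row=3; cleared 0 line(s) (total 0); column heights now [0 0 2 6 6 3], max=6
Drop 4: T rot3 at col 3 lands with bottom-row=6; cleared 0 line(s) (total 0); column heights now [0 0 2 8 9 3], max=9
Drop 5: T rot2 at col 3 lands with bottom-row=9; cleared 0 line(s) (total 0); column heights now [0 0 2 11 11 11], max=11
Drop 6: S rot1 at col 0 lands with bottom-row=0; cleared 0 line(s) (total 0); column heights now [3 2 2 11 11 11], max=11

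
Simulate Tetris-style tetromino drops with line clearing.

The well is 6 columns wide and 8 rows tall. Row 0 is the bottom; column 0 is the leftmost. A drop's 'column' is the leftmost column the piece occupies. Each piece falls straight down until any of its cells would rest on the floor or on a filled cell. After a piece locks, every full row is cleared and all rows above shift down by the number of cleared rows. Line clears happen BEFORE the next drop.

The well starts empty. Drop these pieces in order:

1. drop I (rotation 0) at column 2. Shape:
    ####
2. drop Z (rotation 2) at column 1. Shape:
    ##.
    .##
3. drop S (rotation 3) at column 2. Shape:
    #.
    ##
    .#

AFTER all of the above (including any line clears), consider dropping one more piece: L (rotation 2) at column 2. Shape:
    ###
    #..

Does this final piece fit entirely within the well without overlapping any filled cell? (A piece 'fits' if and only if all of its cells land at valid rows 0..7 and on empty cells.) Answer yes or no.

Drop 1: I rot0 at col 2 lands with bottom-row=0; cleared 0 line(s) (total 0); column heights now [0 0 1 1 1 1], max=1
Drop 2: Z rot2 at col 1 lands with bottom-row=1; cleared 0 line(s) (total 0); column heights now [0 3 3 2 1 1], max=3
Drop 3: S rot3 at col 2 lands with bottom-row=2; cleared 0 line(s) (total 0); column heights now [0 3 5 4 1 1], max=5
Test piece L rot2 at col 2 (width 3): heights before test = [0 3 5 4 1 1]; fits = True

Answer: yes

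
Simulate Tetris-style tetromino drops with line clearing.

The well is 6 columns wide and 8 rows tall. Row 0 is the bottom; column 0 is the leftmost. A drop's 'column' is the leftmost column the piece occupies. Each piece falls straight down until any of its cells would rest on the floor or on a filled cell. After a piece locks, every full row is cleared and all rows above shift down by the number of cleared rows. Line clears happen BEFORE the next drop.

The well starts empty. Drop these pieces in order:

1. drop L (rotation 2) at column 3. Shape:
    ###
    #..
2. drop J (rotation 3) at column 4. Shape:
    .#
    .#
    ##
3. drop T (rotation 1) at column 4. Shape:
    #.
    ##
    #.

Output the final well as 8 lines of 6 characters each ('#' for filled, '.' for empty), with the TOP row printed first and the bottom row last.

Drop 1: L rot2 at col 3 lands with bottom-row=0; cleared 0 line(s) (total 0); column heights now [0 0 0 2 2 2], max=2
Drop 2: J rot3 at col 4 lands with bottom-row=2; cleared 0 line(s) (total 0); column heights now [0 0 0 2 3 5], max=5
Drop 3: T rot1 at col 4 lands with bottom-row=4; cleared 0 line(s) (total 0); column heights now [0 0 0 2 7 6], max=7

Answer: ......
....#.
....##
....##
.....#
....##
...###
...#..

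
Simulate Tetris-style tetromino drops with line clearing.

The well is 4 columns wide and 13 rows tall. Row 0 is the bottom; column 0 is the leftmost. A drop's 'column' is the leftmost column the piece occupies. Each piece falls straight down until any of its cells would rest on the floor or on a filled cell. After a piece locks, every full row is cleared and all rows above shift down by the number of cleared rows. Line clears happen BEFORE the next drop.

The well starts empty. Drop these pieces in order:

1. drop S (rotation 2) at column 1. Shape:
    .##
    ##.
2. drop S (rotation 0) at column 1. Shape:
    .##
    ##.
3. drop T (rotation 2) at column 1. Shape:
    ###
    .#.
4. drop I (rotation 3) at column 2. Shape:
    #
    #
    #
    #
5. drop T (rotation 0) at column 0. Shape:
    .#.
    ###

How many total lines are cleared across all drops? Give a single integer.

Answer: 0

Derivation:
Drop 1: S rot2 at col 1 lands with bottom-row=0; cleared 0 line(s) (total 0); column heights now [0 1 2 2], max=2
Drop 2: S rot0 at col 1 lands with bottom-row=2; cleared 0 line(s) (total 0); column heights now [0 3 4 4], max=4
Drop 3: T rot2 at col 1 lands with bottom-row=4; cleared 0 line(s) (total 0); column heights now [0 6 6 6], max=6
Drop 4: I rot3 at col 2 lands with bottom-row=6; cleared 0 line(s) (total 0); column heights now [0 6 10 6], max=10
Drop 5: T rot0 at col 0 lands with bottom-row=10; cleared 0 line(s) (total 0); column heights now [11 12 11 6], max=12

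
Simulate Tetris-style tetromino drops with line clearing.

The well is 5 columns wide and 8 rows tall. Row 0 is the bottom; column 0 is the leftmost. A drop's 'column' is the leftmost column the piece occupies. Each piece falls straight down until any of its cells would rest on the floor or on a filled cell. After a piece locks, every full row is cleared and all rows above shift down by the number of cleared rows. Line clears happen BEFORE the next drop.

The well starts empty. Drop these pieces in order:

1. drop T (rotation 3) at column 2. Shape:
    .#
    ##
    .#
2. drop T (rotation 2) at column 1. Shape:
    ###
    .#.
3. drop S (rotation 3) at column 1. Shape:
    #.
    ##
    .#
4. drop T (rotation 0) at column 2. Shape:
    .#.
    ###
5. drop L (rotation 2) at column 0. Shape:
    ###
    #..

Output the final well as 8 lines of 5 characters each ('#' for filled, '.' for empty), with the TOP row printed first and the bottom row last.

Drop 1: T rot3 at col 2 lands with bottom-row=0; cleared 0 line(s) (total 0); column heights now [0 0 2 3 0], max=3
Drop 2: T rot2 at col 1 lands with bottom-row=2; cleared 0 line(s) (total 0); column heights now [0 4 4 4 0], max=4
Drop 3: S rot3 at col 1 lands with bottom-row=4; cleared 0 line(s) (total 0); column heights now [0 7 6 4 0], max=7
Drop 4: T rot0 at col 2 lands with bottom-row=6; cleared 0 line(s) (total 0); column heights now [0 7 7 8 7], max=8
Drop 5: L rot2 at col 0 lands with bottom-row=6; cleared 1 line(s) (total 1); column heights now [7 7 7 7 0], max=7

Answer: .....
####.
.##..
..#..
.###.
..##.
..##.
...#.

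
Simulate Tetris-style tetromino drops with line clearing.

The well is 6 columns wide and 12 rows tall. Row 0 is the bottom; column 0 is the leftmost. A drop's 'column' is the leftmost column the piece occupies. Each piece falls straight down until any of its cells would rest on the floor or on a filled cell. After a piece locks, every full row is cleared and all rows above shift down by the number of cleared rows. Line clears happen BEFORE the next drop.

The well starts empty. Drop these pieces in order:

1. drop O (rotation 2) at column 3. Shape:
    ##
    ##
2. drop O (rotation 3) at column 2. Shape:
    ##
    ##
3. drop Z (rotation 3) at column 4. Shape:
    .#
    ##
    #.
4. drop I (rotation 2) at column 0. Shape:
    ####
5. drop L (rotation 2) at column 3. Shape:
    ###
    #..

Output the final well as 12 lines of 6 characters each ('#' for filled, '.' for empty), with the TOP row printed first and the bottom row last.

Answer: ......
......
......
......
......
...###
...#..
####.#
..####
..###.
...##.
...##.

Derivation:
Drop 1: O rot2 at col 3 lands with bottom-row=0; cleared 0 line(s) (total 0); column heights now [0 0 0 2 2 0], max=2
Drop 2: O rot3 at col 2 lands with bottom-row=2; cleared 0 line(s) (total 0); column heights now [0 0 4 4 2 0], max=4
Drop 3: Z rot3 at col 4 lands with bottom-row=2; cleared 0 line(s) (total 0); column heights now [0 0 4 4 4 5], max=5
Drop 4: I rot2 at col 0 lands with bottom-row=4; cleared 0 line(s) (total 0); column heights now [5 5 5 5 4 5], max=5
Drop 5: L rot2 at col 3 lands with bottom-row=5; cleared 0 line(s) (total 0); column heights now [5 5 5 7 7 7], max=7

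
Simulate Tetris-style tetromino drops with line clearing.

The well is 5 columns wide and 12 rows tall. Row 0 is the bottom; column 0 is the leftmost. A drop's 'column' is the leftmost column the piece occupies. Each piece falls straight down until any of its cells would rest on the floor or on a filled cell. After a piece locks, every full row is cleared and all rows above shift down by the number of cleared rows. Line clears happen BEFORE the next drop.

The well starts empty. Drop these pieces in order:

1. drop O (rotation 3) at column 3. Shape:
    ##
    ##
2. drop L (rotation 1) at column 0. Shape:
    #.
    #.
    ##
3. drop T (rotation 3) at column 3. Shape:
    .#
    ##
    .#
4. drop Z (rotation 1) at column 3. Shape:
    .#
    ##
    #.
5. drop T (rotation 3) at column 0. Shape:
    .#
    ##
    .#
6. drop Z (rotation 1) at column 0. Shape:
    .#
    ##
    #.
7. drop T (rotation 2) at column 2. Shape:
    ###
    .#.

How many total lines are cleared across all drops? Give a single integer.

Answer: 0

Derivation:
Drop 1: O rot3 at col 3 lands with bottom-row=0; cleared 0 line(s) (total 0); column heights now [0 0 0 2 2], max=2
Drop 2: L rot1 at col 0 lands with bottom-row=0; cleared 0 line(s) (total 0); column heights now [3 1 0 2 2], max=3
Drop 3: T rot3 at col 3 lands with bottom-row=2; cleared 0 line(s) (total 0); column heights now [3 1 0 4 5], max=5
Drop 4: Z rot1 at col 3 lands with bottom-row=4; cleared 0 line(s) (total 0); column heights now [3 1 0 6 7], max=7
Drop 5: T rot3 at col 0 lands with bottom-row=2; cleared 0 line(s) (total 0); column heights now [4 5 0 6 7], max=7
Drop 6: Z rot1 at col 0 lands with bottom-row=4; cleared 0 line(s) (total 0); column heights now [6 7 0 6 7], max=7
Drop 7: T rot2 at col 2 lands with bottom-row=6; cleared 0 line(s) (total 0); column heights now [6 7 8 8 8], max=8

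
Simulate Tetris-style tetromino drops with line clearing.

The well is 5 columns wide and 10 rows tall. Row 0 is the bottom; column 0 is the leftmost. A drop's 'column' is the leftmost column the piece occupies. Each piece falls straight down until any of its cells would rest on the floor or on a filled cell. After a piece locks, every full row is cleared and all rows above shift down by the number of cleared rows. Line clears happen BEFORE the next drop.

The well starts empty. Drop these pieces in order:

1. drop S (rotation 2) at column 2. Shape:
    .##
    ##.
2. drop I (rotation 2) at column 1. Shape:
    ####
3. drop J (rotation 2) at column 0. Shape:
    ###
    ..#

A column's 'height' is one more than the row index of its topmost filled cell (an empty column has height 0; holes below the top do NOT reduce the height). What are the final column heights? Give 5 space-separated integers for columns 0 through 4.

Drop 1: S rot2 at col 2 lands with bottom-row=0; cleared 0 line(s) (total 0); column heights now [0 0 1 2 2], max=2
Drop 2: I rot2 at col 1 lands with bottom-row=2; cleared 0 line(s) (total 0); column heights now [0 3 3 3 3], max=3
Drop 3: J rot2 at col 0 lands with bottom-row=3; cleared 0 line(s) (total 0); column heights now [5 5 5 3 3], max=5

Answer: 5 5 5 3 3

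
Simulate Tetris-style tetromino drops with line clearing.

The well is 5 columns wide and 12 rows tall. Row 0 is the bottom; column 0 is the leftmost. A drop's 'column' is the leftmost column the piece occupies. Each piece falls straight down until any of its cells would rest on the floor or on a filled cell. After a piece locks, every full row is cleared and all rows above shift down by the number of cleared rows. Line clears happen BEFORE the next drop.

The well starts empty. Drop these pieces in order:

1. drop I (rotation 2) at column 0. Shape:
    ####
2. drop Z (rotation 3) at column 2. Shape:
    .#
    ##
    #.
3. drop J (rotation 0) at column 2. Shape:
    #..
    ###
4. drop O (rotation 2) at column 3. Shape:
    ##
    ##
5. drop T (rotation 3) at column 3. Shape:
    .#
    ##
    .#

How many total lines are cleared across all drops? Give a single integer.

Drop 1: I rot2 at col 0 lands with bottom-row=0; cleared 0 line(s) (total 0); column heights now [1 1 1 1 0], max=1
Drop 2: Z rot3 at col 2 lands with bottom-row=1; cleared 0 line(s) (total 0); column heights now [1 1 3 4 0], max=4
Drop 3: J rot0 at col 2 lands with bottom-row=4; cleared 0 line(s) (total 0); column heights now [1 1 6 5 5], max=6
Drop 4: O rot2 at col 3 lands with bottom-row=5; cleared 0 line(s) (total 0); column heights now [1 1 6 7 7], max=7
Drop 5: T rot3 at col 3 lands with bottom-row=7; cleared 0 line(s) (total 0); column heights now [1 1 6 9 10], max=10

Answer: 0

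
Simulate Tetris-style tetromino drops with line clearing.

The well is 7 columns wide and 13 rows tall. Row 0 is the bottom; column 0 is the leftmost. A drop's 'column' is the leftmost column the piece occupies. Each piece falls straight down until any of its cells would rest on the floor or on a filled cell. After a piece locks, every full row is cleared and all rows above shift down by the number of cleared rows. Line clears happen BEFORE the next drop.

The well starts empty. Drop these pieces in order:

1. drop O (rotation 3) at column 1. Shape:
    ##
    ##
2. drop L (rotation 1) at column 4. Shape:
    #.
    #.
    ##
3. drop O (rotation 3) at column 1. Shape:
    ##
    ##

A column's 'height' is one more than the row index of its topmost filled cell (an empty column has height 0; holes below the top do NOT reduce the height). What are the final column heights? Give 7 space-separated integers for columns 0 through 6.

Drop 1: O rot3 at col 1 lands with bottom-row=0; cleared 0 line(s) (total 0); column heights now [0 2 2 0 0 0 0], max=2
Drop 2: L rot1 at col 4 lands with bottom-row=0; cleared 0 line(s) (total 0); column heights now [0 2 2 0 3 1 0], max=3
Drop 3: O rot3 at col 1 lands with bottom-row=2; cleared 0 line(s) (total 0); column heights now [0 4 4 0 3 1 0], max=4

Answer: 0 4 4 0 3 1 0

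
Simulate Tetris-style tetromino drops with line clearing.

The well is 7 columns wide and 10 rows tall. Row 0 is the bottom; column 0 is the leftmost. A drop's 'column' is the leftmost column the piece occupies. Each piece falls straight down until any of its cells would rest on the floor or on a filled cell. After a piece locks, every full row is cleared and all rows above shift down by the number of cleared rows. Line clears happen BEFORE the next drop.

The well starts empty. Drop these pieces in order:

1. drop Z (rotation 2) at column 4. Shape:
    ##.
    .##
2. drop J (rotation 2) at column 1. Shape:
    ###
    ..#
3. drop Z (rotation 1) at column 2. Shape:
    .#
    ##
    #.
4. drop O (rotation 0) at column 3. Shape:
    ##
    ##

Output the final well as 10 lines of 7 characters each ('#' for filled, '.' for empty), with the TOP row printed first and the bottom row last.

Drop 1: Z rot2 at col 4 lands with bottom-row=0; cleared 0 line(s) (total 0); column heights now [0 0 0 0 2 2 1], max=2
Drop 2: J rot2 at col 1 lands with bottom-row=0; cleared 0 line(s) (total 0); column heights now [0 2 2 2 2 2 1], max=2
Drop 3: Z rot1 at col 2 lands with bottom-row=2; cleared 0 line(s) (total 0); column heights now [0 2 4 5 2 2 1], max=5
Drop 4: O rot0 at col 3 lands with bottom-row=5; cleared 0 line(s) (total 0); column heights now [0 2 4 7 7 2 1], max=7

Answer: .......
.......
.......
...##..
...##..
...#...
..##...
..#....
.#####.
...#.##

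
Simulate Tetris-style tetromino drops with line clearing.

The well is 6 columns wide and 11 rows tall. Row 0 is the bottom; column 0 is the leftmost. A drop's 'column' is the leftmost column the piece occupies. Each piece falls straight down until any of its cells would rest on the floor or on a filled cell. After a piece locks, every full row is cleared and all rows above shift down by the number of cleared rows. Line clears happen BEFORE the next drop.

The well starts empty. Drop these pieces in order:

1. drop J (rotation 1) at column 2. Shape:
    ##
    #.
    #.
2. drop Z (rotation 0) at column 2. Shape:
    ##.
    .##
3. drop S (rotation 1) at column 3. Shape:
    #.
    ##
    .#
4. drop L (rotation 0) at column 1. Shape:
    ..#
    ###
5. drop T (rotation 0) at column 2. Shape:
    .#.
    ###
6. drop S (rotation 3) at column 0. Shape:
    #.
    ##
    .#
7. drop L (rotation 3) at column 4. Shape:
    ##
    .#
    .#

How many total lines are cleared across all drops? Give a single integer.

Answer: 1

Derivation:
Drop 1: J rot1 at col 2 lands with bottom-row=0; cleared 0 line(s) (total 0); column heights now [0 0 3 3 0 0], max=3
Drop 2: Z rot0 at col 2 lands with bottom-row=3; cleared 0 line(s) (total 0); column heights now [0 0 5 5 4 0], max=5
Drop 3: S rot1 at col 3 lands with bottom-row=4; cleared 0 line(s) (total 0); column heights now [0 0 5 7 6 0], max=7
Drop 4: L rot0 at col 1 lands with bottom-row=7; cleared 0 line(s) (total 0); column heights now [0 8 8 9 6 0], max=9
Drop 5: T rot0 at col 2 lands with bottom-row=9; cleared 0 line(s) (total 0); column heights now [0 8 10 11 10 0], max=11
Drop 6: S rot3 at col 0 lands with bottom-row=8; cleared 0 line(s) (total 0); column heights now [11 10 10 11 10 0], max=11
Drop 7: L rot3 at col 4 lands with bottom-row=8; cleared 1 line(s) (total 1); column heights now [10 9 8 10 10 10], max=10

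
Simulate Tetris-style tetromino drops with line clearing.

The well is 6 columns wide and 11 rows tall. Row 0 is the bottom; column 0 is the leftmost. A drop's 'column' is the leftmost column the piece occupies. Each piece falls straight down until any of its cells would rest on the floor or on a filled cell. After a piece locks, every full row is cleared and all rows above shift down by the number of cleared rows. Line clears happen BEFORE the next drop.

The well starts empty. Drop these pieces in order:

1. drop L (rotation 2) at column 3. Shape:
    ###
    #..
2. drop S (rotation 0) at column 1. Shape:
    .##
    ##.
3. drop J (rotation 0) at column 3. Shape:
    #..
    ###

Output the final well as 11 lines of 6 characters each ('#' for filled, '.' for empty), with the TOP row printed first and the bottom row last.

Drop 1: L rot2 at col 3 lands with bottom-row=0; cleared 0 line(s) (total 0); column heights now [0 0 0 2 2 2], max=2
Drop 2: S rot0 at col 1 lands with bottom-row=1; cleared 0 line(s) (total 0); column heights now [0 2 3 3 2 2], max=3
Drop 3: J rot0 at col 3 lands with bottom-row=3; cleared 0 line(s) (total 0); column heights now [0 2 3 5 4 4], max=5

Answer: ......
......
......
......
......
......
...#..
...###
..##..
.#####
...#..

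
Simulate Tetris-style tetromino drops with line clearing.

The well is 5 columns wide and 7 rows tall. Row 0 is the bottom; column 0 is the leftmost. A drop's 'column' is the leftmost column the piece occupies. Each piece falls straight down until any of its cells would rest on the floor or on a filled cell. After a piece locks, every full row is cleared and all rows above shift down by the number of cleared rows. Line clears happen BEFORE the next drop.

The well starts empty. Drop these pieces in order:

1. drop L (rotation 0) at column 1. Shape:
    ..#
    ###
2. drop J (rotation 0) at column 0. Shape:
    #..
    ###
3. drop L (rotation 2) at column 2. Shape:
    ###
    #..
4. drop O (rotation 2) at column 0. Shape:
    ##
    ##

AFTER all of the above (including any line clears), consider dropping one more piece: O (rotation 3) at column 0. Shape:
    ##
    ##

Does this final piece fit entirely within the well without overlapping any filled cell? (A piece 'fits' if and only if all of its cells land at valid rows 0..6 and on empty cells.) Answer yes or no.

Drop 1: L rot0 at col 1 lands with bottom-row=0; cleared 0 line(s) (total 0); column heights now [0 1 1 2 0], max=2
Drop 2: J rot0 at col 0 lands with bottom-row=1; cleared 0 line(s) (total 0); column heights now [3 2 2 2 0], max=3
Drop 3: L rot2 at col 2 lands with bottom-row=2; cleared 0 line(s) (total 0); column heights now [3 2 4 4 4], max=4
Drop 4: O rot2 at col 0 lands with bottom-row=3; cleared 1 line(s) (total 1); column heights now [4 4 3 2 0], max=4
Test piece O rot3 at col 0 (width 2): heights before test = [4 4 3 2 0]; fits = True

Answer: yes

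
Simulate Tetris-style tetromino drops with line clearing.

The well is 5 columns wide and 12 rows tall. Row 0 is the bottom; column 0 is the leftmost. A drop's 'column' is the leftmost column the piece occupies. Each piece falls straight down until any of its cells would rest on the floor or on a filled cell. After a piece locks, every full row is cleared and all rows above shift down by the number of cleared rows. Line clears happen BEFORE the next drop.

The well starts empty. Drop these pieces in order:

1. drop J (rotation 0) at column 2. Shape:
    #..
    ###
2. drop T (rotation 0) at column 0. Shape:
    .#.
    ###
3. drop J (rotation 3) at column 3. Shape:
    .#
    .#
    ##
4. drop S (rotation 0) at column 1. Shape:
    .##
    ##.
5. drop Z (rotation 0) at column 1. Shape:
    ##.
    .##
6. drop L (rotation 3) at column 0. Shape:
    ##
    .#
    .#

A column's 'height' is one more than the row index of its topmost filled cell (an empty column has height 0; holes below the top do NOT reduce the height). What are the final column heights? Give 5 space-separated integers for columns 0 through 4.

Answer: 11 11 8 7 4

Derivation:
Drop 1: J rot0 at col 2 lands with bottom-row=0; cleared 0 line(s) (total 0); column heights now [0 0 2 1 1], max=2
Drop 2: T rot0 at col 0 lands with bottom-row=2; cleared 0 line(s) (total 0); column heights now [3 4 3 1 1], max=4
Drop 3: J rot3 at col 3 lands with bottom-row=1; cleared 0 line(s) (total 0); column heights now [3 4 3 2 4], max=4
Drop 4: S rot0 at col 1 lands with bottom-row=4; cleared 0 line(s) (total 0); column heights now [3 5 6 6 4], max=6
Drop 5: Z rot0 at col 1 lands with bottom-row=6; cleared 0 line(s) (total 0); column heights now [3 8 8 7 4], max=8
Drop 6: L rot3 at col 0 lands with bottom-row=8; cleared 0 line(s) (total 0); column heights now [11 11 8 7 4], max=11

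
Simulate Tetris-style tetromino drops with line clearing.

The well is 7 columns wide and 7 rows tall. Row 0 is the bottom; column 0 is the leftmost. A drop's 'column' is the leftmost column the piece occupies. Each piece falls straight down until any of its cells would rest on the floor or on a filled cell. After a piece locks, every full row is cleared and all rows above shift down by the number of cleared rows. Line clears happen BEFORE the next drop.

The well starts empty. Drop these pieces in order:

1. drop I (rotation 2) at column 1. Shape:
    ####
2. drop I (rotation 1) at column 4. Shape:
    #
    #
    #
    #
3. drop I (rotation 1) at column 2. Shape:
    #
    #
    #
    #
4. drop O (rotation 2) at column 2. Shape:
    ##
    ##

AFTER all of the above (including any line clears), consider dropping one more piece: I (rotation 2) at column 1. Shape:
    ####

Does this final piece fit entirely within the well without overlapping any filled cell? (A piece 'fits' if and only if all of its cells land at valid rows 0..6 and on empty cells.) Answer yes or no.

Drop 1: I rot2 at col 1 lands with bottom-row=0; cleared 0 line(s) (total 0); column heights now [0 1 1 1 1 0 0], max=1
Drop 2: I rot1 at col 4 lands with bottom-row=1; cleared 0 line(s) (total 0); column heights now [0 1 1 1 5 0 0], max=5
Drop 3: I rot1 at col 2 lands with bottom-row=1; cleared 0 line(s) (total 0); column heights now [0 1 5 1 5 0 0], max=5
Drop 4: O rot2 at col 2 lands with bottom-row=5; cleared 0 line(s) (total 0); column heights now [0 1 7 7 5 0 0], max=7
Test piece I rot2 at col 1 (width 4): heights before test = [0 1 7 7 5 0 0]; fits = False

Answer: no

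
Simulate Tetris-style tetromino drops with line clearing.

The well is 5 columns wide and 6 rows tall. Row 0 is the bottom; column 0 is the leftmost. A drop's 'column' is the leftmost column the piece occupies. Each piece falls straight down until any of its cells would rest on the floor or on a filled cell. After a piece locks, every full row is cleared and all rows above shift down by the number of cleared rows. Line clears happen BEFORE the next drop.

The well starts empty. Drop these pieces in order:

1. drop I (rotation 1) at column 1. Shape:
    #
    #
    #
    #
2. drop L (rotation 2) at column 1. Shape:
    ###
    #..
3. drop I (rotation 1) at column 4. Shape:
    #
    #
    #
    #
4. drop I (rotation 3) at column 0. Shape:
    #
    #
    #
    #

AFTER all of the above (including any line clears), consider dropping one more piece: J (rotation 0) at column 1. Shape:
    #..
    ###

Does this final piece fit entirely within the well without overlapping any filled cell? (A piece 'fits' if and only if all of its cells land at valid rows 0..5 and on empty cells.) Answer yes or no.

Answer: no

Derivation:
Drop 1: I rot1 at col 1 lands with bottom-row=0; cleared 0 line(s) (total 0); column heights now [0 4 0 0 0], max=4
Drop 2: L rot2 at col 1 lands with bottom-row=4; cleared 0 line(s) (total 0); column heights now [0 6 6 6 0], max=6
Drop 3: I rot1 at col 4 lands with bottom-row=0; cleared 0 line(s) (total 0); column heights now [0 6 6 6 4], max=6
Drop 4: I rot3 at col 0 lands with bottom-row=0; cleared 0 line(s) (total 0); column heights now [4 6 6 6 4], max=6
Test piece J rot0 at col 1 (width 3): heights before test = [4 6 6 6 4]; fits = False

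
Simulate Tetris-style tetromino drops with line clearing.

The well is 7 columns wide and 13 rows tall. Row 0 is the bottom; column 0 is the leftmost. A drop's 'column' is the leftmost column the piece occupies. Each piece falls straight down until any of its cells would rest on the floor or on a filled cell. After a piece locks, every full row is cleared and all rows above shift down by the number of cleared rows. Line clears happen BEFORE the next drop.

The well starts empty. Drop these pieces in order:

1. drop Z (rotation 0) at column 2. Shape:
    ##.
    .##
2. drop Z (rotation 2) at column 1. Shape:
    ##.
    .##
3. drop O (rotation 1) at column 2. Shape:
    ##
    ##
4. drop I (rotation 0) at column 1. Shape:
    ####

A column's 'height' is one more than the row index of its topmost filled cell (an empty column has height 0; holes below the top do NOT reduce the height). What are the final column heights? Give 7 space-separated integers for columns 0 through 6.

Drop 1: Z rot0 at col 2 lands with bottom-row=0; cleared 0 line(s) (total 0); column heights now [0 0 2 2 1 0 0], max=2
Drop 2: Z rot2 at col 1 lands with bottom-row=2; cleared 0 line(s) (total 0); column heights now [0 4 4 3 1 0 0], max=4
Drop 3: O rot1 at col 2 lands with bottom-row=4; cleared 0 line(s) (total 0); column heights now [0 4 6 6 1 0 0], max=6
Drop 4: I rot0 at col 1 lands with bottom-row=6; cleared 0 line(s) (total 0); column heights now [0 7 7 7 7 0 0], max=7

Answer: 0 7 7 7 7 0 0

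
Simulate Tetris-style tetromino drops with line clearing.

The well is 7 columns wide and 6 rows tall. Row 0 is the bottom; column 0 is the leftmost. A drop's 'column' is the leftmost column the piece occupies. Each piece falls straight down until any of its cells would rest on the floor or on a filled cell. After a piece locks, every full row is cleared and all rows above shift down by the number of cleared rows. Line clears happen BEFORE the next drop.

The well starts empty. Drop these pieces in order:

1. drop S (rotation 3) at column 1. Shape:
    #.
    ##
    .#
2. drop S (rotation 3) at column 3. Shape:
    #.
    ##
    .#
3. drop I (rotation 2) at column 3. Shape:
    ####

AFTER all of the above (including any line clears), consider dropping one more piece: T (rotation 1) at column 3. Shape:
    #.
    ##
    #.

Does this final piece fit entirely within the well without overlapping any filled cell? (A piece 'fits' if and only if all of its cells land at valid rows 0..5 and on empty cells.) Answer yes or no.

Answer: no

Derivation:
Drop 1: S rot3 at col 1 lands with bottom-row=0; cleared 0 line(s) (total 0); column heights now [0 3 2 0 0 0 0], max=3
Drop 2: S rot3 at col 3 lands with bottom-row=0; cleared 0 line(s) (total 0); column heights now [0 3 2 3 2 0 0], max=3
Drop 3: I rot2 at col 3 lands with bottom-row=3; cleared 0 line(s) (total 0); column heights now [0 3 2 4 4 4 4], max=4
Test piece T rot1 at col 3 (width 2): heights before test = [0 3 2 4 4 4 4]; fits = False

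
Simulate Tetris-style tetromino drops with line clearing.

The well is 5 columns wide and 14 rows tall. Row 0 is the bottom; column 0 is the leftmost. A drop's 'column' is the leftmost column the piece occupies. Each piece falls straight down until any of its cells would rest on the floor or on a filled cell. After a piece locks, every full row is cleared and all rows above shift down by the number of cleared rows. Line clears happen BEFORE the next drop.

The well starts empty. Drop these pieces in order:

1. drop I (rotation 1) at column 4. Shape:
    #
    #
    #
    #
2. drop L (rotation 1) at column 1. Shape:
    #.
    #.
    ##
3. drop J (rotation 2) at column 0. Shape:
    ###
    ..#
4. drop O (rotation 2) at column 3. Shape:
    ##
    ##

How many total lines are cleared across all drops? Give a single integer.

Drop 1: I rot1 at col 4 lands with bottom-row=0; cleared 0 line(s) (total 0); column heights now [0 0 0 0 4], max=4
Drop 2: L rot1 at col 1 lands with bottom-row=0; cleared 0 line(s) (total 0); column heights now [0 3 1 0 4], max=4
Drop 3: J rot2 at col 0 lands with bottom-row=2; cleared 0 line(s) (total 0); column heights now [4 4 4 0 4], max=4
Drop 4: O rot2 at col 3 lands with bottom-row=4; cleared 0 line(s) (total 0); column heights now [4 4 4 6 6], max=6

Answer: 0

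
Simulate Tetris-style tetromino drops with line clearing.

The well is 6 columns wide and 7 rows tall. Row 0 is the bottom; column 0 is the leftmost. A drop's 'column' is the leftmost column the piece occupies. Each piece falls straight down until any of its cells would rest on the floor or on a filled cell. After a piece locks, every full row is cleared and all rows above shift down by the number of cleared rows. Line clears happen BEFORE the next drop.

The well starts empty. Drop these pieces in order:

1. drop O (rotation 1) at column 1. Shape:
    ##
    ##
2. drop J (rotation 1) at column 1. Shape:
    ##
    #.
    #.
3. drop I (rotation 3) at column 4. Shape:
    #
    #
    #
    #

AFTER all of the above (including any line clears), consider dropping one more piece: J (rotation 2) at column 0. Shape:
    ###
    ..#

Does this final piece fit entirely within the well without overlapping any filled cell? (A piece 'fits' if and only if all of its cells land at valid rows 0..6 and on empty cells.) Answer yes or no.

Answer: yes

Derivation:
Drop 1: O rot1 at col 1 lands with bottom-row=0; cleared 0 line(s) (total 0); column heights now [0 2 2 0 0 0], max=2
Drop 2: J rot1 at col 1 lands with bottom-row=2; cleared 0 line(s) (total 0); column heights now [0 5 5 0 0 0], max=5
Drop 3: I rot3 at col 4 lands with bottom-row=0; cleared 0 line(s) (total 0); column heights now [0 5 5 0 4 0], max=5
Test piece J rot2 at col 0 (width 3): heights before test = [0 5 5 0 4 0]; fits = True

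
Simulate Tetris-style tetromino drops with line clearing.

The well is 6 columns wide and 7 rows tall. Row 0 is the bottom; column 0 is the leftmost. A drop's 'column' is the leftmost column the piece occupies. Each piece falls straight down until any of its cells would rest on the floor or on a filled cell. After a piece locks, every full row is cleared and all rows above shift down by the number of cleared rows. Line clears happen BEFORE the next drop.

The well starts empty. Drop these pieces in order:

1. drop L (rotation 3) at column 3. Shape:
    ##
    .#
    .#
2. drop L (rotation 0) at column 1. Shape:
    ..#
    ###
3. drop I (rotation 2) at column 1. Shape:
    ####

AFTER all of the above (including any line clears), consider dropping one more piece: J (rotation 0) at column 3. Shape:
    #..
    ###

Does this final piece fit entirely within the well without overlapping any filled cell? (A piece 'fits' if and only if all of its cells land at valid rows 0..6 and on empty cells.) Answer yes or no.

Drop 1: L rot3 at col 3 lands with bottom-row=0; cleared 0 line(s) (total 0); column heights now [0 0 0 3 3 0], max=3
Drop 2: L rot0 at col 1 lands with bottom-row=3; cleared 0 line(s) (total 0); column heights now [0 4 4 5 3 0], max=5
Drop 3: I rot2 at col 1 lands with bottom-row=5; cleared 0 line(s) (total 0); column heights now [0 6 6 6 6 0], max=6
Test piece J rot0 at col 3 (width 3): heights before test = [0 6 6 6 6 0]; fits = False

Answer: no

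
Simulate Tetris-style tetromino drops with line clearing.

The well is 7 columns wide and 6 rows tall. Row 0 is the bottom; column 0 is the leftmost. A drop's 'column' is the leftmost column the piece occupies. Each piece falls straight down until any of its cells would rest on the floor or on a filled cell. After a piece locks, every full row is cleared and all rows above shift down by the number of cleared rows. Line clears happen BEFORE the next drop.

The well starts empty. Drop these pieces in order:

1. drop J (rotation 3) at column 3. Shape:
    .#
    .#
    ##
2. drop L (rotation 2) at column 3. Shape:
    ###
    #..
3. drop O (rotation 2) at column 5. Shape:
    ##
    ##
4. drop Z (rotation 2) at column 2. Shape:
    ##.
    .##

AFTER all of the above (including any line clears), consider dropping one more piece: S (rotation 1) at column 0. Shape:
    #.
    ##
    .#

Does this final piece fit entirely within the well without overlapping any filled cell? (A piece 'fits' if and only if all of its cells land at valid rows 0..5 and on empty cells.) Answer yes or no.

Answer: yes

Derivation:
Drop 1: J rot3 at col 3 lands with bottom-row=0; cleared 0 line(s) (total 0); column heights now [0 0 0 1 3 0 0], max=3
Drop 2: L rot2 at col 3 lands with bottom-row=2; cleared 0 line(s) (total 0); column heights now [0 0 0 4 4 4 0], max=4
Drop 3: O rot2 at col 5 lands with bottom-row=4; cleared 0 line(s) (total 0); column heights now [0 0 0 4 4 6 6], max=6
Drop 4: Z rot2 at col 2 lands with bottom-row=4; cleared 0 line(s) (total 0); column heights now [0 0 6 6 5 6 6], max=6
Test piece S rot1 at col 0 (width 2): heights before test = [0 0 6 6 5 6 6]; fits = True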